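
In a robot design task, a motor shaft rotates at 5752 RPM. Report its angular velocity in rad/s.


omega = 5752 * 2*pi/60 = 602.3480

602.3480 rad/s


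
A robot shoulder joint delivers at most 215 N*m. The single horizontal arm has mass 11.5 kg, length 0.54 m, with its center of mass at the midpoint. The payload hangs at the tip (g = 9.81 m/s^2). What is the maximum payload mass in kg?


tau_arm = m_arm*g*(L/2) = 11.5*9.81*0.54/2 = 30.4601 N*m
tau_payload = tau_max - tau_arm = 215 - 30.4601 = 184.5399
m_payload = tau_payload / (g*L) = 184.5399 / (9.81*0.54) = 34.8359

34.8359 kg


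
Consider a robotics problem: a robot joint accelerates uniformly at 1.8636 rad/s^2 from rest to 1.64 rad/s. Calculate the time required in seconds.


t = delta_omega / alpha = 1.64 / 1.8636 = 0.8800

0.8800 s


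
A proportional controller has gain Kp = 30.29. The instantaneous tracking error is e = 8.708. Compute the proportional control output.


u_P = Kp * e = 30.29 * 8.708 = 263.7653

263.7653


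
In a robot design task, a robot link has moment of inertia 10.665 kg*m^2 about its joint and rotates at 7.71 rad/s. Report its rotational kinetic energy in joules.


KE = (1/2)*I*omega^2 = 0.5*10.665*7.71^2 = 316.9857

316.9857 J


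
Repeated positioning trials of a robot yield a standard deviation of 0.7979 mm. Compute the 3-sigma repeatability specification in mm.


repeatability = 3*sigma = 3*0.7979 = 2.3937

2.3937 mm


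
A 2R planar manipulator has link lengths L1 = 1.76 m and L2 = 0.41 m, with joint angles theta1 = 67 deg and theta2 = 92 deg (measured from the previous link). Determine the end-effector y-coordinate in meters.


y = L1*sin(th1) + L2*sin(th1+th2) = 1.76*sin(67 deg) + 0.41*sin(159 deg) = 1.7670

1.7670 m


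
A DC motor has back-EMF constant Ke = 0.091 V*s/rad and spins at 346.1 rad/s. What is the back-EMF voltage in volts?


V_emf = Ke * omega = 0.091*346.1 = 31.4951

31.4951 V


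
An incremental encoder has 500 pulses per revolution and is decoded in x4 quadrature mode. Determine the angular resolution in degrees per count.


resolution = 360 / (PPR * 4) = 360 / 2000 = 0.1800

0.1800 degrees


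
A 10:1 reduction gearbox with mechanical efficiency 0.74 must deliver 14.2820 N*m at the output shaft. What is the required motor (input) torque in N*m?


tau_in = tau_out / (N * eta) = 14.2820 / (10 * 0.74) = 1.9300

1.9300 N*m


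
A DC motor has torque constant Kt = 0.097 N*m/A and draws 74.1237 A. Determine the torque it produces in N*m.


tau = Kt * I = 0.097*74.1237 = 7.1900

7.1900 N*m


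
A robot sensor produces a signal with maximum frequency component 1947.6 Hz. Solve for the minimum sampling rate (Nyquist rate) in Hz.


f_s,min = 2*f_max = 2*1947.6 = 3895.2000

3895.2000 Hz


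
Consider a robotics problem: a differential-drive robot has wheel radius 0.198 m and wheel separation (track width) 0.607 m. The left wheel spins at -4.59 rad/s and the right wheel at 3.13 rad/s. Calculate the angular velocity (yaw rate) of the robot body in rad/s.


omega = r*(wR - wL)/L = 0.198*(3.13 - (-4.59))/0.607 = 2.5182

2.5182 rad/s


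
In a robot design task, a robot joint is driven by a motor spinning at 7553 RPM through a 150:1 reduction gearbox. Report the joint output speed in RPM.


omega_joint = omega_motor / N = 7553 / 150 = 50.3533

50.3533 RPM


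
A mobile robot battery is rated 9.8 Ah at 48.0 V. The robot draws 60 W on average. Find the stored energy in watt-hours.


E = capacity * V = 9.8*48.0 = 470.4000

470.4000 Wh


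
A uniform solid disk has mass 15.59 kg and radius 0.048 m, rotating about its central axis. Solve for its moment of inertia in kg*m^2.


I = (1/2)*m*R^2 = 0.5*15.59*0.048^2 = 0.0180

0.0180 kg*m^2


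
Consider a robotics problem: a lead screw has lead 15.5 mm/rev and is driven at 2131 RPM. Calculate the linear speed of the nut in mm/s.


v = lead * (RPM/60) = 15.5*2131/60 = 550.5083

550.5083 mm/s


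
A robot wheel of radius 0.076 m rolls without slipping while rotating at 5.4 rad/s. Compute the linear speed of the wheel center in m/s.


v = omega * r = 5.4 * 0.076 = 0.4104

0.4104 m/s


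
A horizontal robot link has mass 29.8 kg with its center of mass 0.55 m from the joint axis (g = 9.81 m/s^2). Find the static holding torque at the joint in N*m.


tau = m*g*L = 29.8 * 9.81 * 0.55 = 160.7859

160.7859 N*m


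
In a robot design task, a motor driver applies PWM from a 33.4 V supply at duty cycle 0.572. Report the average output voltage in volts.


V_avg = V_supply * D = 33.4*0.572 = 19.1048

19.1048 V


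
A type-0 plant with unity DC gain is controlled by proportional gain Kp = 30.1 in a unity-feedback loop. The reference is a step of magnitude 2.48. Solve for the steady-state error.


e_ss = R/(1 + Kp) = 2.48/(1 + 30.1) = 2.48/31.1000 = 0.0797

0.0797


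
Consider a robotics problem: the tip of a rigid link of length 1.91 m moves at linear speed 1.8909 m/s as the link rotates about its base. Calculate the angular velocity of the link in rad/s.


omega = v / L = 1.8909 / 1.91 = 0.9900

0.9900 rad/s


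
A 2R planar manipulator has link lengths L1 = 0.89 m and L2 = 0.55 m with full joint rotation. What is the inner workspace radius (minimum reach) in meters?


r_min = |L1 - L2| = |0.89 - 0.55| = 0.3400

0.3400 m


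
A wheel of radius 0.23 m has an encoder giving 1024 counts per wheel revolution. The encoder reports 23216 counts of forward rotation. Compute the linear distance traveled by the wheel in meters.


revs = 23216/1024 = 22.671875
d = revs * 2*pi*r = 22.671875 * 2*pi*0.23 = 32.7639

32.7639 m


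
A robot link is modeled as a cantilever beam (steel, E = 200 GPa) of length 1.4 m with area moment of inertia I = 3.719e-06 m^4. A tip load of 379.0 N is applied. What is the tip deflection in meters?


delta = F*L^3/(3*E*I) = 379.0*1.4^3/(3*2.000e+11*3.719e-06)
      = 1039.976/2231400 = 4.6606e-04

4.6606e-04 m


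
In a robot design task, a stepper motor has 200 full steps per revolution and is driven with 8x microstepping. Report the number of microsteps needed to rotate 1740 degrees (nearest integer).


step_size = 360/(200*8) = 360/1600 = 0.225000 deg
n = 1740/(360/1600) = 1740*1600/360 = 7733.3333 -> 7733

7733 steps


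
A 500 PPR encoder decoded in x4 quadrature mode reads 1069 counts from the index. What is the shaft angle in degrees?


angle = counts * 360 / (PPR*4) = 1069 * 360 / 2000 = 192.4200

192.4200 degrees


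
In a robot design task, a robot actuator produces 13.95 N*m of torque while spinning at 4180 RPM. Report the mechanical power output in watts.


omega = 4180 * 2*pi/60 = 437.728576 rad/s
P = tau * omega = 13.95 * 437.728576 = 6106.3136

6106.3136 W


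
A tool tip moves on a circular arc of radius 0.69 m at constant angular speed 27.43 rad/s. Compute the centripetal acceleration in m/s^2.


a_c = omega^2 * r = 27.43^2 * 0.69 = 519.1594

519.1594 m/s^2


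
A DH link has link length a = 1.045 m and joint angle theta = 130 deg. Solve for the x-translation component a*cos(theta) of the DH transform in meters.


a*cos(theta) = 1.045*cos(130 deg) = -0.6717

-0.6717 m


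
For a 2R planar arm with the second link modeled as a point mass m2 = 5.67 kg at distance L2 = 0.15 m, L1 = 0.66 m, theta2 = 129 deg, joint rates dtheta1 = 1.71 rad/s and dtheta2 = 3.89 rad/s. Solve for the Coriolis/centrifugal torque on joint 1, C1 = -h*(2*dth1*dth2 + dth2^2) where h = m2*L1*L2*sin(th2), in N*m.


h = m2*L1*L2*sin(th2) = 5.67*0.66*0.15*sin(129 deg) = 0.436235
C1 = -h*(2*1.71*3.89 + 3.89^2) = -0.436235*28.4359 = -12.4047

-12.4047 N*m


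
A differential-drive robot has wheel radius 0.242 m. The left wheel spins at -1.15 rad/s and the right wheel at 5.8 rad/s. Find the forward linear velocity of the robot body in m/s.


v = r*(wR + wL)/2 = 0.242*(5.8 + -1.15)/2 = 0.5626

0.5626 m/s


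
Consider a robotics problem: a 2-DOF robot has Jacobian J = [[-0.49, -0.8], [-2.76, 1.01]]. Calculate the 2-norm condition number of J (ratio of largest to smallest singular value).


JJ^T eigenvalues: trace(JJ^T) = 9.5178, det(JJ^T) = det(J)^2 = 7.30566841
s_max^2 = (9.5178 + sqrt(61.36584320))/2 = 8.67571769
s_min^2 = (9.5178 - sqrt(61.36584320))/2 = 0.84208231
kappa = s_max/s_min = sqrt(8.67571769/0.84208231) = 3.2098

3.2098


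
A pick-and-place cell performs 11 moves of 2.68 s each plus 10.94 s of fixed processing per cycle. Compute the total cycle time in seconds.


T = 11*2.68 + 10.94 = 40.4200

40.4200 s


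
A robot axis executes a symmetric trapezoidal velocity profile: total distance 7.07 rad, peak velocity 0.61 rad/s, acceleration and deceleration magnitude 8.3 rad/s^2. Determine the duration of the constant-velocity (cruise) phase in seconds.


t_acc = v/a = 0.073494 s, d_acc = v^2/(2a) = 0.022416 rad each
d_cruise = 7.07 - 2*0.022416 = 7.025168 rad
t_cruise = d_cruise/v = 7.025168/0.61 = 11.5167

11.5167 s


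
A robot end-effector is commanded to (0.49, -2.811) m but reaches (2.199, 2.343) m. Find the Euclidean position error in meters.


dx = 2.199 - (0.49) = 1.7090, dy = 2.343 - (-2.811) = 5.1540
err = sqrt(2.920681 + 26.563716) = 5.4300

5.4300 m


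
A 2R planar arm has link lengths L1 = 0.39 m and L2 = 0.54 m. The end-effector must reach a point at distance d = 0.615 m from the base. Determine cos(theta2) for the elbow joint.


cos(th2) = (d^2 - L1^2 - L2^2)/(2*L1*L2) = (0.615^2 - 0.39^2 - 0.54^2)/(2*0.39*0.54) = -0.1554

-0.1554


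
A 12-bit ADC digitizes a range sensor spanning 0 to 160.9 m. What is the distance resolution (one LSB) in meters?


res = range / 2^n = 160.9/2^12 = 160.9/4096 = 0.0393

0.0393 m


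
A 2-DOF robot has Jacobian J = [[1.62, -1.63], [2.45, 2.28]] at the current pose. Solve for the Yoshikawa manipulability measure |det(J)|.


det(J) = 1.62*2.28 - (-1.63)*(2.45) = 7.6871
|det(J)| = 7.6871

7.6871


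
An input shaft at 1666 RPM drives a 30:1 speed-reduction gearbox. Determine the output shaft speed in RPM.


omega_out = omega_in / N = 1666 / 30 = 55.5333

55.5333 RPM


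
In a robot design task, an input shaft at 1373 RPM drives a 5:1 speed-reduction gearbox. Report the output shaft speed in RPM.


omega_out = omega_in / N = 1373 / 5 = 274.6000

274.6000 RPM


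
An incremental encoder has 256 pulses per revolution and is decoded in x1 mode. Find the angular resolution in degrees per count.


resolution = 360 / (PPR * 1) = 360 / 256 = 1.4062

1.4062 degrees


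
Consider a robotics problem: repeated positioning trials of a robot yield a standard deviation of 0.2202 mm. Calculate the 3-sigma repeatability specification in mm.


repeatability = 3*sigma = 3*0.2202 = 0.6606

0.6606 mm


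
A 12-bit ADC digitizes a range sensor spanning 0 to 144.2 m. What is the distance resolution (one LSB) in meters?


res = range / 2^n = 144.2/2^12 = 144.2/4096 = 0.0352

0.0352 m


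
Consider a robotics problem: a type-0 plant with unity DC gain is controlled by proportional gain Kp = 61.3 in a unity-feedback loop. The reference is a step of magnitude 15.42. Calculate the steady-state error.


e_ss = R/(1 + Kp) = 15.42/(1 + 61.3) = 15.42/62.3000 = 0.2475

0.2475


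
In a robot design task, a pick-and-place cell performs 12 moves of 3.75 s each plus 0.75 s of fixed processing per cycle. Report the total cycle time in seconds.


T = 12*3.75 + 0.75 = 45.7500

45.7500 s


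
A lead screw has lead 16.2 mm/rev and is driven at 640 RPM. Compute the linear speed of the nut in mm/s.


v = lead * (RPM/60) = 16.2*640/60 = 172.8000

172.8000 mm/s


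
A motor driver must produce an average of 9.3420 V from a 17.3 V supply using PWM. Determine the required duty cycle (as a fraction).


D = V_avg/V_supply = 9.3420/17.3 = 0.5400

0.5400


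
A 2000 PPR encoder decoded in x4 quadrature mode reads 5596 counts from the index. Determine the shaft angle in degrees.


angle = counts * 360 / (PPR*4) = 5596 * 360 / 8000 = 251.8200

251.8200 degrees


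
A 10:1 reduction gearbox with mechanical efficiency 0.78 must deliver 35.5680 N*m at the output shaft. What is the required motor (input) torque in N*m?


tau_in = tau_out / (N * eta) = 35.5680 / (10 * 0.78) = 4.5600

4.5600 N*m


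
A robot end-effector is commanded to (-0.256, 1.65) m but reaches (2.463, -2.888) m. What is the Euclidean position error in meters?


dx = 2.463 - (-0.256) = 2.7190, dy = -2.888 - (1.65) = -4.5380
err = sqrt(7.392961 + 20.593444) = 5.2902

5.2902 m


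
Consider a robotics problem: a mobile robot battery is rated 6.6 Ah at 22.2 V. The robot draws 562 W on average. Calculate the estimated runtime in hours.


E = 6.6*22.2 = 146.5200 Wh
t = E/P = 146.5200/562 = 0.2607

0.2607 hours


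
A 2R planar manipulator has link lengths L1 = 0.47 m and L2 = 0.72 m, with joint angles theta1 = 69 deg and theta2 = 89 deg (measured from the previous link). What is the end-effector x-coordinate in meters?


x = L1*cos(th1) + L2*cos(th1+th2) = 0.47*cos(69 deg) + 0.72*cos(158 deg) = -0.4991

-0.4991 m


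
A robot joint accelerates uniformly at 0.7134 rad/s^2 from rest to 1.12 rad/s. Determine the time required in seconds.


t = delta_omega / alpha = 1.12 / 0.7134 = 1.5699

1.5699 s


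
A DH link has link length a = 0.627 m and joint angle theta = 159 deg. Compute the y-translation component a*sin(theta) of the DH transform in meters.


a*sin(theta) = 0.627*sin(159 deg) = 0.2247

0.2247 m


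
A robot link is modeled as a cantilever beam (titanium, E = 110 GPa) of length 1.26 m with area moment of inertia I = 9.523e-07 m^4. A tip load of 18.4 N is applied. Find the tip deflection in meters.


delta = F*L^3/(3*E*I) = 18.4*1.26^3/(3*1.100e+11*9.523e-07)
      = 36.8069184/314259 = 1.1712e-04

1.1712e-04 m


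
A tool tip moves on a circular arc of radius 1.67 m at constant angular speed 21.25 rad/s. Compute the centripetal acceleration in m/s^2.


a_c = omega^2 * r = 21.25^2 * 1.67 = 754.1094

754.1094 m/s^2


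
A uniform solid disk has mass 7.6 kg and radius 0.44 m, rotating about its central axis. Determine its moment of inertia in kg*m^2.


I = (1/2)*m*R^2 = 0.5*7.6*0.44^2 = 0.7357

0.7357 kg*m^2


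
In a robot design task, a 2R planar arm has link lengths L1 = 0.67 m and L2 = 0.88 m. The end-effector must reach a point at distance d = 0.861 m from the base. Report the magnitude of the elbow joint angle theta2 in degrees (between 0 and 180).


cos(th2) = (d^2 - L1^2 - L2^2)/(2*L1*L2) = (0.861^2 - 0.67^2 - 0.88^2)/(2*0.67*0.88) = -0.40873389
th2 = acos(-0.40873389) = 114.1253 deg

114.1253 degrees


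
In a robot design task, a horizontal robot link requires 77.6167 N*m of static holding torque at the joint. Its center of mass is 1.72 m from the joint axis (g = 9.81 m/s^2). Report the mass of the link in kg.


m = tau / (g*L) = 77.6167 / (9.81 * 1.72) = 4.6000

4.6000 kg


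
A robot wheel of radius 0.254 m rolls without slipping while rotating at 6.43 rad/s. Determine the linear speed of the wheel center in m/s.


v = omega * r = 6.43 * 0.254 = 1.6332

1.6332 m/s


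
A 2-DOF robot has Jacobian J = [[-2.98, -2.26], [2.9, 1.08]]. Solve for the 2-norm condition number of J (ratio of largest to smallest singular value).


JJ^T eigenvalues: trace(JJ^T) = 23.5644, det(JJ^T) = det(J)^2 = 11.12622736
s_max^2 = (23.5644 + sqrt(510.77603792))/2 = 23.08237741
s_min^2 = (23.5644 - sqrt(510.77603792))/2 = 0.48202259
kappa = s_max/s_min = sqrt(23.08237741/0.48202259) = 6.9200

6.9200


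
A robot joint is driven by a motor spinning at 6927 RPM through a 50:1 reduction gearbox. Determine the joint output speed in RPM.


omega_joint = omega_motor / N = 6927 / 50 = 138.5400

138.5400 RPM


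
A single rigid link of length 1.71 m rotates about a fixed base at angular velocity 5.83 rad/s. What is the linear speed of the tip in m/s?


v = L*omega = 1.71 * 5.83 = 9.9693

9.9693 m/s


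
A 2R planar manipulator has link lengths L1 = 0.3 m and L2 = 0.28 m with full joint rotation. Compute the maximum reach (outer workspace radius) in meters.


r_max = L1 + L2 = 0.3 + 0.28 = 0.5800

0.5800 m


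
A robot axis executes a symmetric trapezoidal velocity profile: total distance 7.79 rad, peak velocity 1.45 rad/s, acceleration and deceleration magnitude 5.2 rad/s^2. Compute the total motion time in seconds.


t_acc = v/a = 1.45/5.2 = 0.278846 s
d_acc = v^2/(2a) = 0.202163 rad (each ramp)
d_cruise = 7.79 - 2*0.202163 = 7.385674 rad
t_cruise = 7.385674/1.45 = 5.093568 s
t_total = 2*0.278846 + 5.093568 = 5.6513

5.6513 s


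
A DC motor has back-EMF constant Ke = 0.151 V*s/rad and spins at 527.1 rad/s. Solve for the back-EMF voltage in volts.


V_emf = Ke * omega = 0.151*527.1 = 79.5921

79.5921 V


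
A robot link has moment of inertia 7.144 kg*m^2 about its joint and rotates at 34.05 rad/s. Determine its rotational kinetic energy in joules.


KE = (1/2)*I*omega^2 = 0.5*7.144*34.05^2 = 4141.3857

4141.3857 J


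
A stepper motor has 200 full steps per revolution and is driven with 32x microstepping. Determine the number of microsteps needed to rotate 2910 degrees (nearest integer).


step_size = 360/(200*32) = 360/6400 = 0.056250 deg
n = 2910/(360/6400) = 2910*6400/360 = 51733.3333 -> 51733

51733 steps


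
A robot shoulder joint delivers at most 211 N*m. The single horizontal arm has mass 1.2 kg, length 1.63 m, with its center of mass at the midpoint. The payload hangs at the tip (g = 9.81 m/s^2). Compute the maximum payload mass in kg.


tau_arm = m_arm*g*(L/2) = 1.2*9.81*1.63/2 = 9.5942 N*m
tau_payload = tau_max - tau_arm = 211 - 9.5942 = 201.4058
m_payload = tau_payload / (g*L) = 201.4058 / (9.81*1.63) = 12.5955

12.5955 kg


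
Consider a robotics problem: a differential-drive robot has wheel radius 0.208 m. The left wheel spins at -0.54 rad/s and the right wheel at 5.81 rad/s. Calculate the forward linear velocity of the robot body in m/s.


v = r*(wR + wL)/2 = 0.208*(5.81 + -0.54)/2 = 0.5481

0.5481 m/s


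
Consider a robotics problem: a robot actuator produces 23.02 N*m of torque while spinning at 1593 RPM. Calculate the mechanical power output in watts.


omega = 1593 * 2*pi/60 = 166.818570 rad/s
P = tau * omega = 23.02 * 166.818570 = 3840.1635

3840.1635 W


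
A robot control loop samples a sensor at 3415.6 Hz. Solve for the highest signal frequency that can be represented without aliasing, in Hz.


f_max = f_s/2 = 3415.6/2 = 1707.8000

1707.8000 Hz


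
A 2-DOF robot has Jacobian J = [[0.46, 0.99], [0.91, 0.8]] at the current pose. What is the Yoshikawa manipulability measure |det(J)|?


det(J) = 0.46*0.8 - (0.99)*(0.91) = -0.5329
|det(J)| = 0.5329

0.5329


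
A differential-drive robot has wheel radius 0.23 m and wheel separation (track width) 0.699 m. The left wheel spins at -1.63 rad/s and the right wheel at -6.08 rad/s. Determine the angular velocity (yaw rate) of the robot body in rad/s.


omega = r*(wR - wL)/L = 0.23*(-6.08 - (-1.63))/0.699 = -1.4642

-1.4642 rad/s


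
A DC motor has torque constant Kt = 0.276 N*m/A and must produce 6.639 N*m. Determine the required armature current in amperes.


I = tau / Kt = 6.639/0.276 = 24.0543

24.0543 A


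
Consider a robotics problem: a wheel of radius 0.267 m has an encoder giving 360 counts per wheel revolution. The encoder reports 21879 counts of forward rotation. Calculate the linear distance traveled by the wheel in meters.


revs = 21879/360 = 60.775000
d = revs * 2*pi*r = 60.775000 * 2*pi*0.267 = 101.9568

101.9568 m


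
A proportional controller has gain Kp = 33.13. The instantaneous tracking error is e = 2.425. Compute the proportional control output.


u_P = Kp * e = 33.13 * 2.425 = 80.3402

80.3402


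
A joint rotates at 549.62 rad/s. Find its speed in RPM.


RPM = 549.62 * 60/(2*pi) = 5248.4844

5248.4844 RPM


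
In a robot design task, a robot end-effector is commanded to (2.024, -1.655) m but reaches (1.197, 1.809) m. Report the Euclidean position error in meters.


dx = 1.197 - (2.024) = -0.8270, dy = 1.809 - (-1.655) = 3.4640
err = sqrt(0.683929 + 11.999296) = 3.5614

3.5614 m


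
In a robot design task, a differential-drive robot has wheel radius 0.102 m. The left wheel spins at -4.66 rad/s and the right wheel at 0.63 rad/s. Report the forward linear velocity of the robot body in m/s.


v = r*(wR + wL)/2 = 0.102*(0.63 + -4.66)/2 = -0.2055

-0.2055 m/s


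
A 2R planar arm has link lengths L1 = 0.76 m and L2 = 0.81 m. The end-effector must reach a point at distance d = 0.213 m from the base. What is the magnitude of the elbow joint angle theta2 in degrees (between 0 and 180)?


cos(th2) = (d^2 - L1^2 - L2^2)/(2*L1*L2) = (0.213^2 - 0.76^2 - 0.81^2)/(2*0.76*0.81) = -0.96518112
th2 = acos(-0.96518112) = 164.8360 deg

164.8360 degrees


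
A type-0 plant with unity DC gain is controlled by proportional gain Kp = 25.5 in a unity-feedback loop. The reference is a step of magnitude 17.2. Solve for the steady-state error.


e_ss = R/(1 + Kp) = 17.2/(1 + 25.5) = 17.2/26.5000 = 0.6491

0.6491


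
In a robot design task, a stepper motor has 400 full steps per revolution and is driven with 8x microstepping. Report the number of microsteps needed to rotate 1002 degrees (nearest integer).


step_size = 360/(400*8) = 360/3200 = 0.112500 deg
n = 1002/(360/3200) = 1002*3200/360 = 8906.6667 -> 8907

8907 steps


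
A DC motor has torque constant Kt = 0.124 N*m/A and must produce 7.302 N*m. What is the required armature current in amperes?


I = tau / Kt = 7.302/0.124 = 58.8871

58.8871 A


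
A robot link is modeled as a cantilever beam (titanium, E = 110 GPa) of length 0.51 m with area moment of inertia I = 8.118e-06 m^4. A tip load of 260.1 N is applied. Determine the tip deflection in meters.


delta = F*L^3/(3*E*I) = 260.1*0.51^3/(3*1.100e+11*8.118e-06)
      = 34.5025251/2678940 = 1.2879e-05

1.2879e-05 m


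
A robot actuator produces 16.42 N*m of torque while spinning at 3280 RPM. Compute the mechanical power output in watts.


omega = 3280 * 2*pi/60 = 343.480797 rad/s
P = tau * omega = 16.42 * 343.480797 = 5639.9547

5639.9547 W


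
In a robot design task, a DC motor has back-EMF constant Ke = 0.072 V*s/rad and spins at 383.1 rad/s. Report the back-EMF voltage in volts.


V_emf = Ke * omega = 0.072*383.1 = 27.5832

27.5832 V


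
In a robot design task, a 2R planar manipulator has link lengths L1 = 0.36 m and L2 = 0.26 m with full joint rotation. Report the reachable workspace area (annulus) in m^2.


r_max = L1 + L2 = 0.6200, r_min = |L1 - L2| = 0.1000
A = pi*(r_max^2 - r_min^2) = pi*(0.3844 - 0.0100) = 1.1762

1.1762 m^2


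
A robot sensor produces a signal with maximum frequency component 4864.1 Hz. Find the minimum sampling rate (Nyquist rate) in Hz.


f_s,min = 2*f_max = 2*4864.1 = 9728.2000

9728.2000 Hz


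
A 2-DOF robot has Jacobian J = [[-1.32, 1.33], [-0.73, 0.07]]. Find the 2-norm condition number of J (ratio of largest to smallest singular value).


JJ^T eigenvalues: trace(JJ^T) = 4.0491, det(JJ^T) = det(J)^2 = 0.77176225
s_max^2 = (4.0491 + sqrt(13.30816181))/2 = 3.84856767
s_min^2 = (4.0491 - sqrt(13.30816181))/2 = 0.20053233
kappa = s_max/s_min = sqrt(3.84856767/0.20053233) = 4.3808

4.3808


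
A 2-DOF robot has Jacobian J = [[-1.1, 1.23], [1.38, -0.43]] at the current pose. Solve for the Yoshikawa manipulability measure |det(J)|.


det(J) = -1.1*-0.43 - (1.23)*(1.38) = -1.2244
|det(J)| = 1.2244

1.2244


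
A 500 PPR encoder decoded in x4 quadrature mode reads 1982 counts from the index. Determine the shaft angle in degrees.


angle = counts * 360 / (PPR*4) = 1982 * 360 / 2000 = 356.7600

356.7600 degrees


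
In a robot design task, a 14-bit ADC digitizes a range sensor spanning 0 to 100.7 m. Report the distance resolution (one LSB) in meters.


res = range / 2^n = 100.7/2^14 = 100.7/16384 = 0.0061

0.0061 m


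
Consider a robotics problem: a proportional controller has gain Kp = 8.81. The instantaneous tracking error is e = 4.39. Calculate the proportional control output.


u_P = Kp * e = 8.81 * 4.39 = 38.6759

38.6759


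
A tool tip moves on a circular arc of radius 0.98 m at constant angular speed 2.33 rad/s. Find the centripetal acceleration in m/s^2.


a_c = omega^2 * r = 2.33^2 * 0.98 = 5.3203

5.3203 m/s^2


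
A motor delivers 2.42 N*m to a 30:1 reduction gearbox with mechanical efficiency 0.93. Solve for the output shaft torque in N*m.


tau_out = tau_in * N * eta = 2.42 * 30 * 0.93 = 67.5180

67.5180 N*m


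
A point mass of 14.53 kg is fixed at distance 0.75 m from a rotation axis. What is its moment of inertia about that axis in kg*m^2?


I = m*r^2 = 14.53*0.75^2 = 8.1731

8.1731 kg*m^2


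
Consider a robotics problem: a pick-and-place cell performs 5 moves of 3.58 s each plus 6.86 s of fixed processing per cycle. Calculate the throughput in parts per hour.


T_cycle = 5*3.58 + 6.86 = 24.7600 s
rate = 3600/T = 145.3958

145.3958 parts/hour


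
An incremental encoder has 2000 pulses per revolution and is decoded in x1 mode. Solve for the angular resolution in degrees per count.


resolution = 360 / (PPR * 1) = 360 / 2000 = 0.1800

0.1800 degrees


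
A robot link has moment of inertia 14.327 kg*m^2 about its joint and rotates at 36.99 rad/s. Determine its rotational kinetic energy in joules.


KE = (1/2)*I*omega^2 = 0.5*14.327*36.99^2 = 9801.5312

9801.5312 J


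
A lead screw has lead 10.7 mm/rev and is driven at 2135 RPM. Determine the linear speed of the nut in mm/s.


v = lead * (RPM/60) = 10.7*2135/60 = 380.7417

380.7417 mm/s


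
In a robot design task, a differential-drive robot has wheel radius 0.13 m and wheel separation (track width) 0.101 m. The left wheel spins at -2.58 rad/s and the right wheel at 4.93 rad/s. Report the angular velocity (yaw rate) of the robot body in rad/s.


omega = r*(wR - wL)/L = 0.13*(4.93 - (-2.58))/0.101 = 9.6663

9.6663 rad/s


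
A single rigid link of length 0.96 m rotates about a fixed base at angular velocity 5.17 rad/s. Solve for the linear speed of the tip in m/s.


v = L*omega = 0.96 * 5.17 = 4.9632

4.9632 m/s


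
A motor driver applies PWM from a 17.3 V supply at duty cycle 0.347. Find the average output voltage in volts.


V_avg = V_supply * D = 17.3*0.347 = 6.0031

6.0031 V


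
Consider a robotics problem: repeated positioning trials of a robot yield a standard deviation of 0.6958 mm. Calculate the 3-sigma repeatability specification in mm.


repeatability = 3*sigma = 3*0.6958 = 2.0874

2.0874 mm


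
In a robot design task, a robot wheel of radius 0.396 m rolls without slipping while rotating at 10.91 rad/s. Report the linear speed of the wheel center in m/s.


v = omega * r = 10.91 * 0.396 = 4.3204

4.3204 m/s


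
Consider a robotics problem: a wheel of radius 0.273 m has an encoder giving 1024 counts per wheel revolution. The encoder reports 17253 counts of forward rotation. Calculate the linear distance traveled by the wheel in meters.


revs = 17253/1024 = 16.848633
d = revs * 2*pi*r = 16.848633 * 2*pi*0.273 = 28.9006

28.9006 m


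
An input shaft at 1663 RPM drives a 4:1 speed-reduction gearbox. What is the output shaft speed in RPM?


omega_out = omega_in / N = 1663 / 4 = 415.7500

415.7500 RPM


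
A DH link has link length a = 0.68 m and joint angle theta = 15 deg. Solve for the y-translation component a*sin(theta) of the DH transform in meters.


a*sin(theta) = 0.68*sin(15 deg) = 0.1760

0.1760 m


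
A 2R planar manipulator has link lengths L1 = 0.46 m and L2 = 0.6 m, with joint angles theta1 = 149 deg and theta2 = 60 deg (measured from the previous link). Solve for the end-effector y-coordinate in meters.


y = L1*sin(th1) + L2*sin(th1+th2) = 0.46*sin(149 deg) + 0.6*sin(209 deg) = -0.0540

-0.0540 m


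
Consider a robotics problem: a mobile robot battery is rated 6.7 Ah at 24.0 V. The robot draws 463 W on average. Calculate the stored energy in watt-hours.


E = capacity * V = 6.7*24.0 = 160.8000

160.8000 Wh


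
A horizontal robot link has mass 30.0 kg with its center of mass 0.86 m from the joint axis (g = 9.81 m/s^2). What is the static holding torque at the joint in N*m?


tau = m*g*L = 30.0 * 9.81 * 0.86 = 253.0980

253.0980 N*m


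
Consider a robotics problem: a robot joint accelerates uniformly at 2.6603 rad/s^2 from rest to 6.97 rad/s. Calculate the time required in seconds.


t = delta_omega / alpha = 6.97 / 2.6603 = 2.6200

2.6200 s


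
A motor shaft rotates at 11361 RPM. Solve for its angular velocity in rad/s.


omega = 11361 * 2*pi/60 = 1189.7211

1189.7211 rad/s


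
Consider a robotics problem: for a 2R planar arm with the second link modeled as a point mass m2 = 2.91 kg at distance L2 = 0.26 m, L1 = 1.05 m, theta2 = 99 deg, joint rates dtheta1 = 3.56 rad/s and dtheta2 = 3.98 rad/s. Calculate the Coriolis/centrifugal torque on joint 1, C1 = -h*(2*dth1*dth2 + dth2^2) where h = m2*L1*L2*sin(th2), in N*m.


h = m2*L1*L2*sin(th2) = 2.91*1.05*0.26*sin(99 deg) = 0.784649
C1 = -h*(2*3.56*3.98 + 3.98^2) = -0.784649*44.1780 = -34.6642

-34.6642 N*m


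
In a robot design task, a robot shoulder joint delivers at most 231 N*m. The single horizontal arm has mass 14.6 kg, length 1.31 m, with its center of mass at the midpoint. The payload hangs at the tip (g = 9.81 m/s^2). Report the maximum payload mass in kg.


tau_arm = m_arm*g*(L/2) = 14.6*9.81*1.31/2 = 93.8130 N*m
tau_payload = tau_max - tau_arm = 231 - 93.8130 = 137.1870
m_payload = tau_payload / (g*L) = 137.1870 / (9.81*1.31) = 10.6751

10.6751 kg


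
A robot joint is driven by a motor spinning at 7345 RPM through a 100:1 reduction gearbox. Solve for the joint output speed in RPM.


omega_joint = omega_motor / N = 7345 / 100 = 73.4500

73.4500 RPM


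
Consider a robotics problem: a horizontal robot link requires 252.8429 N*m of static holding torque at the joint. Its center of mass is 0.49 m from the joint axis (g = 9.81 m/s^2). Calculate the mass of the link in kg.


m = tau / (g*L) = 252.8429 / (9.81 * 0.49) = 52.6000

52.6000 kg


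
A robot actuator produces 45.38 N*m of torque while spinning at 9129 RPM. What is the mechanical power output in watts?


omega = 9129 * 2*pi/60 = 955.986644 rad/s
P = tau * omega = 45.38 * 955.986644 = 43382.6739

43382.6739 W


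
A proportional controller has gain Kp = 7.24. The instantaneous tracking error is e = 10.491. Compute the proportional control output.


u_P = Kp * e = 7.24 * 10.491 = 75.9548

75.9548


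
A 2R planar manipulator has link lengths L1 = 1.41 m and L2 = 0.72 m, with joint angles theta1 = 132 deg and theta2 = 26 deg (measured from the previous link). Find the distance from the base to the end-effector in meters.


x = L1*cos(th1) + L2*cos(th1+th2) = -1.611047
y = L1*sin(th1) + L2*sin(th1+th2) = 1.317551
d = sqrt(x^2 + y^2) = sqrt(2.595472 + 1.735941) = 2.0812

2.0812 m


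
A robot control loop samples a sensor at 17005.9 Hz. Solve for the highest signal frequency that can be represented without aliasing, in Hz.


f_max = f_s/2 = 17005.9/2 = 8502.9500

8502.9500 Hz


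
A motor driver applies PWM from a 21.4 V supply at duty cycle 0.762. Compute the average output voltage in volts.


V_avg = V_supply * D = 21.4*0.762 = 16.3068

16.3068 V


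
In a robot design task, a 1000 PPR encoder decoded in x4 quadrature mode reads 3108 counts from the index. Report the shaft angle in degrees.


angle = counts * 360 / (PPR*4) = 3108 * 360 / 4000 = 279.7200

279.7200 degrees


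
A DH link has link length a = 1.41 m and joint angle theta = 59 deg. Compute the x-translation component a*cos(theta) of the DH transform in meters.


a*cos(theta) = 1.41*cos(59 deg) = 0.7262

0.7262 m


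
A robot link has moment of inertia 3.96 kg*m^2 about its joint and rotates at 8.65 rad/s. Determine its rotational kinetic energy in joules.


KE = (1/2)*I*omega^2 = 0.5*3.96*8.65^2 = 148.1486

148.1486 J


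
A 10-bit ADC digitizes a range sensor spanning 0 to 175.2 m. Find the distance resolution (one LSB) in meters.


res = range / 2^n = 175.2/2^10 = 175.2/1024 = 0.1711

0.1711 m


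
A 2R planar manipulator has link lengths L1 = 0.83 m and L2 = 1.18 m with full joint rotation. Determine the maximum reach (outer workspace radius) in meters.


r_max = L1 + L2 = 0.83 + 1.18 = 2.0100

2.0100 m


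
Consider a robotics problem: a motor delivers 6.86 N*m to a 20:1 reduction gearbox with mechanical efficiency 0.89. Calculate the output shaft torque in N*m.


tau_out = tau_in * N * eta = 6.86 * 20 * 0.89 = 122.1080

122.1080 N*m


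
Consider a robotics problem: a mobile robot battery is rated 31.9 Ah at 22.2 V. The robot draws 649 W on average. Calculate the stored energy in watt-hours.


E = capacity * V = 31.9*22.2 = 708.1800

708.1800 Wh


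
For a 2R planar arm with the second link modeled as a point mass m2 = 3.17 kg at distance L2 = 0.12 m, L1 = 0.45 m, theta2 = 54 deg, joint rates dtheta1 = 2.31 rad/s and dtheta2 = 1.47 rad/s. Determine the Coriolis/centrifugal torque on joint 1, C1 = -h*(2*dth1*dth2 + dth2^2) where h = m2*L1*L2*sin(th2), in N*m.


h = m2*L1*L2*sin(th2) = 3.17*0.45*0.12*sin(54 deg) = 0.138488
C1 = -h*(2*2.31*1.47 + 1.47^2) = -0.138488*8.9523 = -1.2398

-1.2398 N*m


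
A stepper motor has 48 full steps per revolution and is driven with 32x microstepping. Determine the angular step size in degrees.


step = 360/(48*32) = 360/1536 = 0.2344

0.2344 degrees


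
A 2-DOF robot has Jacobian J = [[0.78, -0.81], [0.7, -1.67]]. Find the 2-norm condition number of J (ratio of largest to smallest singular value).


JJ^T eigenvalues: trace(JJ^T) = 4.5434, det(JJ^T) = det(J)^2 = 0.54110736
s_max^2 = (4.5434 + sqrt(18.47805412))/2 = 4.42100536
s_min^2 = (4.5434 - sqrt(18.47805412))/2 = 0.12239464
kappa = s_max/s_min = sqrt(4.42100536/0.12239464) = 6.0101

6.0101


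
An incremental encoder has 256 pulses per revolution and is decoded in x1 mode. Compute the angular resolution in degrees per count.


resolution = 360 / (PPR * 1) = 360 / 256 = 1.4062

1.4062 degrees


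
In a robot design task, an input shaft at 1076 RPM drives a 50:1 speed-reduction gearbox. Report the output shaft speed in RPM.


omega_out = omega_in / N = 1076 / 50 = 21.5200

21.5200 RPM


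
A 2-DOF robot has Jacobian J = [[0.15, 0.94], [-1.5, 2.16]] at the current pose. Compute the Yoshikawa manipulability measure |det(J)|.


det(J) = 0.15*2.16 - (0.94)*(-1.5) = 1.7340
|det(J)| = 1.7340

1.7340


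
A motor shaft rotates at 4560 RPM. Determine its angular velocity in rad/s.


omega = 4560 * 2*pi/60 = 477.5221

477.5221 rad/s


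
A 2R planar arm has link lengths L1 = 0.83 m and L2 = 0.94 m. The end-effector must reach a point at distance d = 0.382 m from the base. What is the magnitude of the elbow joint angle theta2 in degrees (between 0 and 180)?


cos(th2) = (d^2 - L1^2 - L2^2)/(2*L1*L2) = (0.382^2 - 0.83^2 - 0.94^2)/(2*0.83*0.94) = -0.91423738
th2 = acos(-0.91423738) = 156.0977 deg

156.0977 degrees


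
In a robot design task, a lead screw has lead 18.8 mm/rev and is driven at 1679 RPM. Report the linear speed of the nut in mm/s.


v = lead * (RPM/60) = 18.8*1679/60 = 526.0867

526.0867 mm/s


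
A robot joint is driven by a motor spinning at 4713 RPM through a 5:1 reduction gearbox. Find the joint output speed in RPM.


omega_joint = omega_motor / N = 4713 / 5 = 942.6000

942.6000 RPM


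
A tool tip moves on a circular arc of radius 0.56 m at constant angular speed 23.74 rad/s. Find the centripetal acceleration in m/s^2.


a_c = omega^2 * r = 23.74^2 * 0.56 = 315.6091

315.6091 m/s^2


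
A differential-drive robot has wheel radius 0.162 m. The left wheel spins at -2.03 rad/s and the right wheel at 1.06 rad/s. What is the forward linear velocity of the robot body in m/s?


v = r*(wR + wL)/2 = 0.162*(1.06 + -2.03)/2 = -0.0786

-0.0786 m/s


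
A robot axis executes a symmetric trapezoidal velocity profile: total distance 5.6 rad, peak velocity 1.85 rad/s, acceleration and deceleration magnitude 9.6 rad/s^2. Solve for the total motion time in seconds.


t_acc = v/a = 1.85/9.6 = 0.192708 s
d_acc = v^2/(2a) = 0.178255 rad (each ramp)
d_cruise = 5.6 - 2*0.178255 = 5.243490 rad
t_cruise = 5.243490/1.85 = 2.834319 s
t_total = 2*0.192708 + 2.834319 = 3.2197

3.2197 s


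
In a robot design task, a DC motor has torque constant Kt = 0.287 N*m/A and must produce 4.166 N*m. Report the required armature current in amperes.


I = tau / Kt = 4.166/0.287 = 14.5157

14.5157 A


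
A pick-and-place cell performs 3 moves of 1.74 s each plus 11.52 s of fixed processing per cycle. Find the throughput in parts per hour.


T_cycle = 3*1.74 + 11.52 = 16.7400 s
rate = 3600/T = 215.0538

215.0538 parts/hour


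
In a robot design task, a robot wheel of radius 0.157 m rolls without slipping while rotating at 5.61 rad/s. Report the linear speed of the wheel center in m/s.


v = omega * r = 5.61 * 0.157 = 0.8808

0.8808 m/s


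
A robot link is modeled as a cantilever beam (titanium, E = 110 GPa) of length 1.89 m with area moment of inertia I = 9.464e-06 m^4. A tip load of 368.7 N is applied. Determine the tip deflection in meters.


delta = F*L^3/(3*E*I) = 368.7*1.89^3/(3*1.100e+11*9.464e-06)
      = 2489.1928803/3123120 = 7.9702e-04

7.9702e-04 m


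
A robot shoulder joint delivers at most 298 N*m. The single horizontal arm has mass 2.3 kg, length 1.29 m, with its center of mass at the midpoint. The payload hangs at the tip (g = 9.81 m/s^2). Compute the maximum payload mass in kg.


tau_arm = m_arm*g*(L/2) = 2.3*9.81*1.29/2 = 14.5531 N*m
tau_payload = tau_max - tau_arm = 298 - 14.5531 = 283.4469
m_payload = tau_payload / (g*L) = 283.4469 / (9.81*1.29) = 22.3982

22.3982 kg


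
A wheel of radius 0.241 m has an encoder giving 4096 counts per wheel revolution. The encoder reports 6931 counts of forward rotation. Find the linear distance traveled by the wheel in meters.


revs = 6931/4096 = 1.692139
d = revs * 2*pi*r = 1.692139 * 2*pi*0.241 = 2.5623

2.5623 m


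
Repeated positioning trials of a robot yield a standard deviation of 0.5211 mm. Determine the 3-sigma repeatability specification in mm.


repeatability = 3*sigma = 3*0.5211 = 1.5633

1.5633 mm


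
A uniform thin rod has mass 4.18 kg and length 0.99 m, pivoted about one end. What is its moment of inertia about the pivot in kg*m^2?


I = (1/3)*m*L^2 = (1/3)*4.18*0.99^2 = 1.3656

1.3656 kg*m^2


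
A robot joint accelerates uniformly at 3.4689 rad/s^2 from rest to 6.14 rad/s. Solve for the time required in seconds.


t = delta_omega / alpha = 6.14 / 3.4689 = 1.7700

1.7700 s


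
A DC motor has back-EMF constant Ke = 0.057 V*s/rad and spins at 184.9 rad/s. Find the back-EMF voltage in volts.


V_emf = Ke * omega = 0.057*184.9 = 10.5393

10.5393 V


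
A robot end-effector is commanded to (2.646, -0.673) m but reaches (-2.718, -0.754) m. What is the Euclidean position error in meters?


dx = -2.718 - (2.646) = -5.3640, dy = -0.754 - (-0.673) = -0.0810
err = sqrt(28.772496 + 0.006561) = 5.3646

5.3646 m


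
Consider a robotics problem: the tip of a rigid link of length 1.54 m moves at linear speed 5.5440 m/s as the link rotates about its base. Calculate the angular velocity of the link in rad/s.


omega = v / L = 5.5440 / 1.54 = 3.6000

3.6000 rad/s


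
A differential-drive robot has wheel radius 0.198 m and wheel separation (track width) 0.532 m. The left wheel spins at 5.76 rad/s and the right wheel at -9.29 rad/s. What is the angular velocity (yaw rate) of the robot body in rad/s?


omega = r*(wR - wL)/L = 0.198*(-9.29 - (5.76))/0.532 = -5.6013

-5.6013 rad/s
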